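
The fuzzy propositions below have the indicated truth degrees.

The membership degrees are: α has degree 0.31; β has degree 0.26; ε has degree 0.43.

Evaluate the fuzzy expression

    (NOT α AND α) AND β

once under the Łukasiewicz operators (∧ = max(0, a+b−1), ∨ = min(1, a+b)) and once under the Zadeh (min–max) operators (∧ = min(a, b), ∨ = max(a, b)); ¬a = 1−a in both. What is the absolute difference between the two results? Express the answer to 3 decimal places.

Under Łukasiewicz:
  NOT α = 1 − 0.31 = 0.69
  NOT α AND α = max(0, a+b−1) on (0.69, 0.31) = 0.00
  (NOT α AND α) AND β = max(0, a+b−1) on (0.00, 0.26) = 0.00
  → value = 0.0000
Under Zadeh (min–max):
  NOT α = 1 − 0.31 = 0.69
  NOT α AND α = min(a, b) on (0.69, 0.31) = 0.31
  (NOT α AND α) AND β = min(a, b) on (0.31, 0.26) = 0.26
  → value = 0.2600
|0.0000 − 0.2600| = 0.260

0.260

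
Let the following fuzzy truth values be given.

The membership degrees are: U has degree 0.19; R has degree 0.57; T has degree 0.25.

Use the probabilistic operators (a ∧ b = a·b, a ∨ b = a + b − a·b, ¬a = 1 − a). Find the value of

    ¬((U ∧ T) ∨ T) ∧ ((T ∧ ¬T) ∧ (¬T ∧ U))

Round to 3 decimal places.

U ∧ T = a·b on (0.1900, 0.2500) = 0.0475
(U ∧ T) ∨ T = a + b − a·b on (0.0475, 0.2500) = 0.2856
¬((U ∧ T) ∨ T) = 1 − 0.2856 = 0.7144
¬T = 1 − 0.2500 = 0.7500
T ∧ ¬T = a·b on (0.2500, 0.7500) = 0.1875
¬T = 1 − 0.2500 = 0.7500
¬T ∧ U = a·b on (0.7500, 0.1900) = 0.1425
(T ∧ ¬T) ∧ (¬T ∧ U) = a·b on (0.1875, 0.1425) = 0.0267
¬((U ∧ T) ∨ T) ∧ ((T ∧ ¬T) ∧ (¬T ∧ U)) = a·b on (0.7144, 0.0267) = 0.0191

0.019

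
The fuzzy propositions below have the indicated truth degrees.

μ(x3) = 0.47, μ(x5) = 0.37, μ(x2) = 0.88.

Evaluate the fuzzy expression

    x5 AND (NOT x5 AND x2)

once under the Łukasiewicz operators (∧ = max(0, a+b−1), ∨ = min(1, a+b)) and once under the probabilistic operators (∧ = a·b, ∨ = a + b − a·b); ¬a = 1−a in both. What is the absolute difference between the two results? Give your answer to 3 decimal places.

Under Łukasiewicz:
  NOT x5 = 1 − 0.37 = 0.63
  NOT x5 AND x2 = max(0, a+b−1) on (0.63, 0.88) = 0.51
  x5 AND (NOT x5 AND x2) = max(0, a+b−1) on (0.37, 0.51) = 0.00
  → value = 0.0000
Under probabilistic:
  NOT x5 = 1 − 0.3700 = 0.6300
  NOT x5 AND x2 = a·b on (0.6300, 0.8800) = 0.5544
  x5 AND (NOT x5 AND x2) = a·b on (0.3700, 0.5544) = 0.2051
  → value = 0.2051
|0.0000 − 0.2051| = 0.205

0.205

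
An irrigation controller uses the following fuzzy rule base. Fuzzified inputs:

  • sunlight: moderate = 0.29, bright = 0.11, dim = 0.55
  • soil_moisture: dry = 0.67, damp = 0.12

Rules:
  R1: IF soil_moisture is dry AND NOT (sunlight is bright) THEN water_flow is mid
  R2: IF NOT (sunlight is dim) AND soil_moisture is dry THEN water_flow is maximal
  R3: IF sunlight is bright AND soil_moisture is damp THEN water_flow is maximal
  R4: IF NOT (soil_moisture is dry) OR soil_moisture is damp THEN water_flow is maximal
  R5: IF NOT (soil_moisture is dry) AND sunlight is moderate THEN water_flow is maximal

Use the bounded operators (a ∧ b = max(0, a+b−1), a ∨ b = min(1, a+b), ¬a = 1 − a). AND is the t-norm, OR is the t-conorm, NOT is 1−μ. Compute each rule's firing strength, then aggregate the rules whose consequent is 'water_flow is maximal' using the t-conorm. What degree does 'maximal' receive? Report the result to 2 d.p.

0.57

R1: dry=0.67, ¬bright=1−0.11=0.89; AND[max(0, a+b−1)] → w = 0.56
R2: ¬dim=1−0.55=0.45, dry=0.67; AND[max(0, a+b−1)] → w = 0.12
R3: bright=0.11, damp=0.12; AND[max(0, a+b−1)] → w = 0.00
R4: ¬dry=1−0.67=0.33, damp=0.12; OR[min(1, a+b)] → w = 0.45
R5: ¬dry=1−0.67=0.33, moderate=0.29; AND[max(0, a+b−1)] → w = 0.00
Rules with consequent 'maximal': {R2, R3, R4, R5} → strengths 0.12, 0.00, 0.45, 0.00
Aggregate via t-conorm [min(1, a+b)]: 0.57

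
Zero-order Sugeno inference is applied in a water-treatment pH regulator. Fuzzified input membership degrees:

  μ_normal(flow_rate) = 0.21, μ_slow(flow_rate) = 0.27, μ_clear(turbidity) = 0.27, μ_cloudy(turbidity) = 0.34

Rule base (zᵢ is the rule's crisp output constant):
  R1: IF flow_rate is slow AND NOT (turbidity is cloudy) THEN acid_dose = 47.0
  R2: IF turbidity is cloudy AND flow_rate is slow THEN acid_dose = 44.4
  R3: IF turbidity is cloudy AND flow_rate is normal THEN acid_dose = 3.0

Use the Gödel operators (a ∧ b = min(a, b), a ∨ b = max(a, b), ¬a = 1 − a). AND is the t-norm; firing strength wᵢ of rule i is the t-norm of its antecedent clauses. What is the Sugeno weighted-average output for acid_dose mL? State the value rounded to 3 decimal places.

33.744

R1 (z=47.0): slow=0.27, ¬cloudy=1−0.34=0.66; AND[min(a, b)] → w = 0.27
R2 (z=44.4): cloudy=0.34, slow=0.27; AND[min(a, b)] → w = 0.27
R3 (z=3.0): cloudy=0.34, normal=0.21; AND[min(a, b)] → w = 0.21
Weighted average = (0.27·47.0 + 0.27·44.4 + 0.21·3.0) / (0.27 + 0.27 + 0.21)
  = 25.3080 / 0.7500 = 33.744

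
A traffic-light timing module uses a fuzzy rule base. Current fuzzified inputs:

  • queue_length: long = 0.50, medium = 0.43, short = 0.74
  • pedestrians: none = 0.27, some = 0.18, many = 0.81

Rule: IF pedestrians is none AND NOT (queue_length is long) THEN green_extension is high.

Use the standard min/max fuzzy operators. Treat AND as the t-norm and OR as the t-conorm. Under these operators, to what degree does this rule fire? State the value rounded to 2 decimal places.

firing strength: none=0.27, ¬long=1−0.50=0.50; AND[min(a, b)] → w = 0.27

0.27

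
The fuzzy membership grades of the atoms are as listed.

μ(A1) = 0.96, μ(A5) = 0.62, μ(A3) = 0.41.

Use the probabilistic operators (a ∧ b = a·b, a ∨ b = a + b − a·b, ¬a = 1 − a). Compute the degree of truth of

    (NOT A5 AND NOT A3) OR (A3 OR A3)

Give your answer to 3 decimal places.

0.730

NOT A5 = 1 − 0.6200 = 0.3800
NOT A3 = 1 − 0.4100 = 0.5900
NOT A5 AND NOT A3 = a·b on (0.3800, 0.5900) = 0.2242
A3 OR A3 = a + b − a·b on (0.4100, 0.4100) = 0.6519
(NOT A5 AND NOT A3) OR (A3 OR A3) = a + b − a·b on (0.2242, 0.6519) = 0.7299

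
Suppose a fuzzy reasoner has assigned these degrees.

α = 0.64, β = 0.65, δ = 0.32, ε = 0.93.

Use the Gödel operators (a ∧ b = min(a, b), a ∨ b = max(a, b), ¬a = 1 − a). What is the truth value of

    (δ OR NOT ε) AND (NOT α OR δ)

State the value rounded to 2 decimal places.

NOT ε = 1 − 0.93 = 0.07
δ OR NOT ε = max(a, b) on (0.32, 0.07) = 0.32
NOT α = 1 − 0.64 = 0.36
NOT α OR δ = max(a, b) on (0.36, 0.32) = 0.36
(δ OR NOT ε) AND (NOT α OR δ) = min(a, b) on (0.32, 0.36) = 0.32

0.32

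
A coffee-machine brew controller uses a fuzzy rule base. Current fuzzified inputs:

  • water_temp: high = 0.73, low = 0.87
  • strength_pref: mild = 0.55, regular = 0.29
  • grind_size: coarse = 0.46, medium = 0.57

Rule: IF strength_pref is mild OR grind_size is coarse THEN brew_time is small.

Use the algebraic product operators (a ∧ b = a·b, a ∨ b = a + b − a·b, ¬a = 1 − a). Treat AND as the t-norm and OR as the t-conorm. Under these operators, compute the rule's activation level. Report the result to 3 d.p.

firing strength: mild=0.55, coarse=0.46; OR[a + b − a·b] → w = 0.7570

0.757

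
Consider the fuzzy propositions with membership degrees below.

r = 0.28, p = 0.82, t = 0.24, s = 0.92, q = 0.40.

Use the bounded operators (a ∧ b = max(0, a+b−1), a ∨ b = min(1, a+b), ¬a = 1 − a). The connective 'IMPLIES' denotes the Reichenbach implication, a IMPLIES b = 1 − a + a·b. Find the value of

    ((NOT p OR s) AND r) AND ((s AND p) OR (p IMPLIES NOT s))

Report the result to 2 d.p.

NOT p = 1 − 0.82 = 0.18
NOT p OR s = min(1, a+b) on (0.18, 0.92) = 1.00
(NOT p OR s) AND r = max(0, a+b−1) on (1.00, 0.28) = 0.28
s AND p = max(0, a+b−1) on (0.92, 0.82) = 0.74
NOT s = 1 − 0.92 = 0.08
p IMPLIES NOT s  [Reichenbach: 1 − a + a·b] with a=0.82, b=0.08 → 0.25
(s AND p) OR (p IMPLIES NOT s) = min(1, a+b) on (0.74, 0.25) = 0.99
((NOT p OR s) AND r) AND ((s AND p) OR (p IMPLIES NOT s)) = max(0, a+b−1) on (0.28, 0.99) = 0.27

0.27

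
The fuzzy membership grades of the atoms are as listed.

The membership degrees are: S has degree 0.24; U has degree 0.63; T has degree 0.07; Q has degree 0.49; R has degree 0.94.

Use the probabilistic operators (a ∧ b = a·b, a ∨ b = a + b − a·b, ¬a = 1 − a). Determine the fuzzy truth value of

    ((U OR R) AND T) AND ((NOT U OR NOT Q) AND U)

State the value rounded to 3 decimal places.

U OR R = a + b − a·b on (0.6300, 0.9400) = 0.9778
(U OR R) AND T = a·b on (0.9778, 0.0700) = 0.0684
NOT U = 1 − 0.6300 = 0.3700
NOT Q = 1 − 0.4900 = 0.5100
NOT U OR NOT Q = a + b − a·b on (0.3700, 0.5100) = 0.6913
(NOT U OR NOT Q) AND U = a·b on (0.6913, 0.6300) = 0.4355
((U OR R) AND T) AND ((NOT U OR NOT Q) AND U) = a·b on (0.0684, 0.4355) = 0.0298

0.030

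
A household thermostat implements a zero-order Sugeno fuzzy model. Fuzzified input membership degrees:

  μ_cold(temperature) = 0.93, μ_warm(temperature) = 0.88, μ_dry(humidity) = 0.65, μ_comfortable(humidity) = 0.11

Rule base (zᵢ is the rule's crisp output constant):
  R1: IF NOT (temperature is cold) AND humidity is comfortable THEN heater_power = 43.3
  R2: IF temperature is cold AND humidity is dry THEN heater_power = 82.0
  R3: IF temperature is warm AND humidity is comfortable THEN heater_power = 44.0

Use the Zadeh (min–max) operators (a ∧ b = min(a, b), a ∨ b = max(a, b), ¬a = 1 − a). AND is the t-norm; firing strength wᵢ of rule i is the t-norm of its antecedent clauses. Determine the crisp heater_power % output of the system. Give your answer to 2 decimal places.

R1 (z=43.3): ¬cold=1−0.93=0.07, comfortable=0.11; AND[min(a, b)] → w = 0.07
R2 (z=82.0): cold=0.93, dry=0.65; AND[min(a, b)] → w = 0.65
R3 (z=44.0): warm=0.88, comfortable=0.11; AND[min(a, b)] → w = 0.11
Weighted average = (0.07·43.3 + 0.65·82.0 + 0.11·44.0) / (0.07 + 0.65 + 0.11)
  = 61.1710 / 0.8300 = 73.70

73.70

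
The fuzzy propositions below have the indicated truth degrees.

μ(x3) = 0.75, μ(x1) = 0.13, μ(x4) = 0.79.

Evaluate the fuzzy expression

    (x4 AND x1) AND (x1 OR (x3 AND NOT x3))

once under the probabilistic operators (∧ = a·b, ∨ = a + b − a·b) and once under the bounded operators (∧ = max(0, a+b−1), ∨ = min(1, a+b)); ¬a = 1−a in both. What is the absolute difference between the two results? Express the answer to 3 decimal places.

0.030

Under probabilistic:
  x4 AND x1 = a·b on (0.7900, 0.1300) = 0.1027
  NOT x3 = 1 − 0.7500 = 0.2500
  x3 AND NOT x3 = a·b on (0.7500, 0.2500) = 0.1875
  x1 OR (x3 AND NOT x3) = a + b − a·b on (0.1300, 0.1875) = 0.2931
  (x4 AND x1) AND (x1 OR (x3 AND NOT x3)) = a·b on (0.1027, 0.2931) = 0.0301
  → value = 0.0301
Under bounded:
  x4 AND x1 = max(0, a+b−1) on (0.79, 0.13) = 0.00
  NOT x3 = 1 − 0.75 = 0.25
  x3 AND NOT x3 = max(0, a+b−1) on (0.75, 0.25) = 0.00
  x1 OR (x3 AND NOT x3) = min(1, a+b) on (0.13, 0.00) = 0.13
  (x4 AND x1) AND (x1 OR (x3 AND NOT x3)) = max(0, a+b−1) on (0.00, 0.13) = 0.00
  → value = 0.0000
|0.0301 − 0.0000| = 0.030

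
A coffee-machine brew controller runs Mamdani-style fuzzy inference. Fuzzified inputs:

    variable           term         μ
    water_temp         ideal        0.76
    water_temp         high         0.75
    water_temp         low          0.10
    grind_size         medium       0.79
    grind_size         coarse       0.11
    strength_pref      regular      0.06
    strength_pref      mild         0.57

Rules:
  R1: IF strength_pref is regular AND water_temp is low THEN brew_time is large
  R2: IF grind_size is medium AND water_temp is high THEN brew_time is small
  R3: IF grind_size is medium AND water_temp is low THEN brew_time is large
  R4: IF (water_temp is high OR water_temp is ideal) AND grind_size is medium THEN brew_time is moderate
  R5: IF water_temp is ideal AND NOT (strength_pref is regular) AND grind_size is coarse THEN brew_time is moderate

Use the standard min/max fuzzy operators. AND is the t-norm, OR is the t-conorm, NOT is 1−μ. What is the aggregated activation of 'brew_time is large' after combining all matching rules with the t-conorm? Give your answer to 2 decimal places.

0.10

R1: regular=0.06, low=0.10; AND[min(a, b)] → w = 0.06
R2: medium=0.79, high=0.75; AND[min(a, b)] → w = 0.75
R3: medium=0.79, low=0.10; AND[min(a, b)] → w = 0.10
R4: (high=0.75 OR ideal=0.76) = 0.76; AND[min(a, b)] with medium=0.79 → w = 0.76
R5: ideal=0.76, ¬regular=1−0.06=0.94, coarse=0.11; AND[min(a, b)] → w = 0.11
Rules with consequent 'large': {R1, R3} → strengths 0.06, 0.10
Aggregate via t-conorm [max(a, b)]: 0.10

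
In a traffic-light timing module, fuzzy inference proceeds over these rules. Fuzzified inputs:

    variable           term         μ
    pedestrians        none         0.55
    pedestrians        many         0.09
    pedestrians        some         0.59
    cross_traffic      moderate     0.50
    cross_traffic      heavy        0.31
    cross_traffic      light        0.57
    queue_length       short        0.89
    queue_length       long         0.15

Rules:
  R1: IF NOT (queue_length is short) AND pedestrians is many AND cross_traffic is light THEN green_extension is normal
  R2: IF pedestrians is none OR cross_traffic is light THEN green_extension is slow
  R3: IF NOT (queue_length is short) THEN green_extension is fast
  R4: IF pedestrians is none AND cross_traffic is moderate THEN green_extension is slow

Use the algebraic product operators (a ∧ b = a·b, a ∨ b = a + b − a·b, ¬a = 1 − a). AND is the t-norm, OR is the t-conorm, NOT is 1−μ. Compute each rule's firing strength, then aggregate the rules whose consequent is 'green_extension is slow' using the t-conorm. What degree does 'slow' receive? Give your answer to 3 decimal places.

R1: ¬short=1−0.89=0.11, many=0.09, light=0.57; AND[a·b] → w = 0.0056
R2: none=0.55, light=0.57; OR[a + b − a·b] → w = 0.8065
R3: ¬short=1−0.89=0.11 → w = 0.1100
R4: none=0.55, moderate=0.50; AND[a·b] → w = 0.2750
Rules with consequent 'slow': {R2, R4} → strengths 0.8065, 0.2750
Aggregate via t-conorm [a + b − a·b]: 0.8597

0.860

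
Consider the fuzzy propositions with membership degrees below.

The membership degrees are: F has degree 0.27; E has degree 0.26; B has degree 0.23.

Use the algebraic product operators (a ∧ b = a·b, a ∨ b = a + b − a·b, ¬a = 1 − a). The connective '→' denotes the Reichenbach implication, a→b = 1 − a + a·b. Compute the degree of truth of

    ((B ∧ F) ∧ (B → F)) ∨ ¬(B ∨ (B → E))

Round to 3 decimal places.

0.176

B ∧ F = a·b on (0.2300, 0.2700) = 0.0621
B → F  [Reichenbach: 1 − a + a·b] with a=0.2300, b=0.2700 → 0.8321
(B ∧ F) ∧ (B → F) = a·b on (0.0621, 0.8321) = 0.0517
B → E  [Reichenbach: 1 − a + a·b] with a=0.2300, b=0.2600 → 0.8298
B ∨ (B → E) = a + b − a·b on (0.2300, 0.8298) = 0.8689
¬(B ∨ (B → E)) = 1 − 0.8689 = 0.1311
((B ∧ F) ∧ (B → F)) ∨ ¬(B ∨ (B → E)) = a + b − a·b on (0.0517, 0.1311) = 0.1760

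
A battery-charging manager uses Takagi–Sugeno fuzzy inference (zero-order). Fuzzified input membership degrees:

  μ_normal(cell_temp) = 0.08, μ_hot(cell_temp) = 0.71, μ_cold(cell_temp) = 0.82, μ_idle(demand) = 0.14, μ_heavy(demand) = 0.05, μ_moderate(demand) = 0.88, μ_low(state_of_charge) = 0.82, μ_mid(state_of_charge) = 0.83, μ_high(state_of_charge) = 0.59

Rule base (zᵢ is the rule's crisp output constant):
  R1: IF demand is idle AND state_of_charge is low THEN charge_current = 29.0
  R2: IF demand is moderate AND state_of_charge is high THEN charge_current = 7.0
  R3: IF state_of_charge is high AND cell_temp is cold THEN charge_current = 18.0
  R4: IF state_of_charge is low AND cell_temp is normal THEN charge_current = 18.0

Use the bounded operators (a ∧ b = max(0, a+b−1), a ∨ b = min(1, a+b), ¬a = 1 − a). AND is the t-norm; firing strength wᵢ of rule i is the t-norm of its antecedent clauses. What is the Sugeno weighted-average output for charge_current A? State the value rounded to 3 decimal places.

R1 (z=29.0): idle=0.14, low=0.82; AND[max(0, a+b−1)] → w = 0.00
R2 (z=7.0): moderate=0.88, high=0.59; AND[max(0, a+b−1)] → w = 0.47
R3 (z=18.0): high=0.59, cold=0.82; AND[max(0, a+b−1)] → w = 0.41
R4 (z=18.0): low=0.82, normal=0.08; AND[max(0, a+b−1)] → w = 0.00
Weighted average = (0.00·29.0 + 0.47·7.0 + 0.41·18.0 + 0.00·18.0) / (0.00 + 0.47 + 0.41 + 0.00)
  = 10.6700 / 0.8800 = 12.125

12.125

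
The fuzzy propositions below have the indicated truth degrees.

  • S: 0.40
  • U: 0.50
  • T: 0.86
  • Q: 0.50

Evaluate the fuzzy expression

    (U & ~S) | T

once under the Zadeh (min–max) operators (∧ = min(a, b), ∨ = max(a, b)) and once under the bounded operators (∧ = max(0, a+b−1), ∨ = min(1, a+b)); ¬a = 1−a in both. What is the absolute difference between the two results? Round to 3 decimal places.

0.100

Under Zadeh (min–max):
  ~S = 1 − 0.40 = 0.60
  U & ~S = min(a, b) on (0.50, 0.60) = 0.50
  (U & ~S) | T = max(a, b) on (0.50, 0.86) = 0.86
  → value = 0.8600
Under bounded:
  ~S = 1 − 0.40 = 0.60
  U & ~S = max(0, a+b−1) on (0.50, 0.60) = 0.10
  (U & ~S) | T = min(1, a+b) on (0.10, 0.86) = 0.96
  → value = 0.9600
|0.8600 − 0.9600| = 0.100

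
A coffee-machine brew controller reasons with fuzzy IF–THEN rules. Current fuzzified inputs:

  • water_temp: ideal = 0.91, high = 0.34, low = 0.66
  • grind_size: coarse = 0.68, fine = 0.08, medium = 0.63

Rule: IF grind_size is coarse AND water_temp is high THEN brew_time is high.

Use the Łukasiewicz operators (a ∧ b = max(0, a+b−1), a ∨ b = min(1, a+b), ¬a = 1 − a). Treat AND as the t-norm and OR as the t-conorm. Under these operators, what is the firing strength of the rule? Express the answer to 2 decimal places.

0.02

firing strength: coarse=0.68, high=0.34; AND[max(0, a+b−1)] → w = 0.02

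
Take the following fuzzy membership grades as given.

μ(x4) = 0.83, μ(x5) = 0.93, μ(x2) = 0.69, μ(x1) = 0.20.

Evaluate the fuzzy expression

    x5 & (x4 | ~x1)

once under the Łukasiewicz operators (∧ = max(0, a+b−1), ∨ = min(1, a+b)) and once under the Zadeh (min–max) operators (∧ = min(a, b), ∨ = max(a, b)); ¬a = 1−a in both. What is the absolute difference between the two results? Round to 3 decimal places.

0.100

Under Łukasiewicz:
  ~x1 = 1 − 0.20 = 0.80
  x4 | ~x1 = min(1, a+b) on (0.83, 0.80) = 1.00
  x5 & (x4 | ~x1) = max(0, a+b−1) on (0.93, 1.00) = 0.93
  → value = 0.9300
Under Zadeh (min–max):
  ~x1 = 1 − 0.20 = 0.80
  x4 | ~x1 = max(a, b) on (0.83, 0.80) = 0.83
  x5 & (x4 | ~x1) = min(a, b) on (0.93, 0.83) = 0.83
  → value = 0.8300
|0.9300 − 0.8300| = 0.100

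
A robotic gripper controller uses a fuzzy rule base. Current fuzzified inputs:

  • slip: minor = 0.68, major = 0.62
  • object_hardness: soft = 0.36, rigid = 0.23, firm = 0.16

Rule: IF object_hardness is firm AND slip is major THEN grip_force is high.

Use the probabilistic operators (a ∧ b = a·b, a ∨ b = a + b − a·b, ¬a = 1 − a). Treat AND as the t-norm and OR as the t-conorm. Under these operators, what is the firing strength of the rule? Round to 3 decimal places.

0.099

firing strength: firm=0.16, major=0.62; AND[a·b] → w = 0.0992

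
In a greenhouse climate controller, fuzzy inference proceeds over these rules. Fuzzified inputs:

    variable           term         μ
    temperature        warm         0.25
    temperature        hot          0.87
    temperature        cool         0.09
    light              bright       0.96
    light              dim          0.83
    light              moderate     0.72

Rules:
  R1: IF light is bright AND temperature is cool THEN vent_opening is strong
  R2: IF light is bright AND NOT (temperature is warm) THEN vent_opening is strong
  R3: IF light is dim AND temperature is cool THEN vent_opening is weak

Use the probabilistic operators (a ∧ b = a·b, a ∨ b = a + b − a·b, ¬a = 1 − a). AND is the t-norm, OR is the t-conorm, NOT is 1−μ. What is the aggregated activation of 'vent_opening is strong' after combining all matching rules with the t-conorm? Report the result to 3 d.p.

0.744

R1: bright=0.96, cool=0.09; AND[a·b] → w = 0.0864
R2: bright=0.96, ¬warm=1−0.25=0.75; AND[a·b] → w = 0.7200
R3: dim=0.83, cool=0.09; AND[a·b] → w = 0.0747
Rules with consequent 'strong': {R1, R2} → strengths 0.0864, 0.7200
Aggregate via t-conorm [a + b − a·b]: 0.7442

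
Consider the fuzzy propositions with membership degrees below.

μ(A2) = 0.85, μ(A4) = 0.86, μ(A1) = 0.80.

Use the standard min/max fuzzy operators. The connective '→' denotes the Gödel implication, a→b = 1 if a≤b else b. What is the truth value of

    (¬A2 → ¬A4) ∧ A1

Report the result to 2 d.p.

0.14

¬A2 = 1 − 0.85 = 0.15
¬A4 = 1 − 0.86 = 0.14
¬A2 → ¬A4  [Gödel: 1 if a≤b else b] with a=0.15, b=0.14 → 0.14
(¬A2 → ¬A4) ∧ A1 = min(a, b) on (0.14, 0.80) = 0.14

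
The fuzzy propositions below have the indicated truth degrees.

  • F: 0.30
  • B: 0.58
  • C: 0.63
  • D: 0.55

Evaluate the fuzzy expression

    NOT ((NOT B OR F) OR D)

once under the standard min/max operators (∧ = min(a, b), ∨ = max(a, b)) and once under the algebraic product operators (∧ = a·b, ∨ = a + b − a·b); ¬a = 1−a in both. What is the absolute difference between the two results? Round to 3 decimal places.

Under standard min/max:
  NOT B = 1 − 0.58 = 0.42
  NOT B OR F = max(a, b) on (0.42, 0.30) = 0.42
  (NOT B OR F) OR D = max(a, b) on (0.42, 0.55) = 0.55
  NOT ((NOT B OR F) OR D) = 1 − 0.55 = 0.45
  → value = 0.4500
Under algebraic product:
  NOT B = 1 − 0.5800 = 0.4200
  NOT B OR F = a + b − a·b on (0.4200, 0.3000) = 0.5940
  (NOT B OR F) OR D = a + b − a·b on (0.5940, 0.5500) = 0.8173
  NOT ((NOT B OR F) OR D) = 1 − 0.8173 = 0.1827
  → value = 0.1827
|0.4500 − 0.1827| = 0.267

0.267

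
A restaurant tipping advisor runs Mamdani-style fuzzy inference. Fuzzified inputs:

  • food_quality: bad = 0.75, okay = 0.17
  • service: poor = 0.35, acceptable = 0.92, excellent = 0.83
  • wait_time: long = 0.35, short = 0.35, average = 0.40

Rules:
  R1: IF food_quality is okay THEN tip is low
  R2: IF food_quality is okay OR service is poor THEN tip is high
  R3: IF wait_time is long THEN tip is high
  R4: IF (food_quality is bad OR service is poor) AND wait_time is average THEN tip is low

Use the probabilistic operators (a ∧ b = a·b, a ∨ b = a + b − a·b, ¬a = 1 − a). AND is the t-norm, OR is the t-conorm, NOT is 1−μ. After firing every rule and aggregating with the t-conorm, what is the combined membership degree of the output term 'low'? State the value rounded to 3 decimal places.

0.448

R1: okay=0.17 → w = 0.1700
R2: okay=0.17, poor=0.35; OR[a + b − a·b] → w = 0.4605
R3: long=0.35 → w = 0.3500
R4: (bad=0.75 OR poor=0.35) = 0.8375; AND[a·b] with average=0.40 → w = 0.3350
Rules with consequent 'low': {R1, R4} → strengths 0.1700, 0.3350
Aggregate via t-conorm [a + b − a·b]: 0.4481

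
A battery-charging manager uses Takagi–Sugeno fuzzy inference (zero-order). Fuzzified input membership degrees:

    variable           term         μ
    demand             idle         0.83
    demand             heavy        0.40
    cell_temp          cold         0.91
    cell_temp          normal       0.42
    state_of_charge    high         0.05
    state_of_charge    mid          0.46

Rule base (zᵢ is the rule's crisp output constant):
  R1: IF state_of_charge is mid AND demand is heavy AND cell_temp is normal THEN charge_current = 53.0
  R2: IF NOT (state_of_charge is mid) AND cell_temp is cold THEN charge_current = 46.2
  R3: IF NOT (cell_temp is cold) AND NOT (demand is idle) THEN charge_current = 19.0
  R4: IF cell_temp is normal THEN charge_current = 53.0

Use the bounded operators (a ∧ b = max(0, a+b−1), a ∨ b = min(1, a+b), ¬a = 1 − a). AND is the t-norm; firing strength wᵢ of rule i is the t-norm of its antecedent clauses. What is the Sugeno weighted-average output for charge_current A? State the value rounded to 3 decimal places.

49.483

R1 (z=53.0): mid=0.46, heavy=0.40, normal=0.42; AND[max(0, a+b−1)] → w = 0.00
R2 (z=46.2): ¬mid=1−0.46=0.54, cold=0.91; AND[max(0, a+b−1)] → w = 0.45
R3 (z=19.0): ¬cold=1−0.91=0.09, ¬idle=1−0.83=0.17; AND[max(0, a+b−1)] → w = 0.00
R4 (z=53.0): normal=0.42 → w = 0.42
Weighted average = (0.00·53.0 + 0.45·46.2 + 0.00·19.0 + 0.42·53.0) / (0.00 + 0.45 + 0.00 + 0.42)
  = 43.0500 / 0.8700 = 49.483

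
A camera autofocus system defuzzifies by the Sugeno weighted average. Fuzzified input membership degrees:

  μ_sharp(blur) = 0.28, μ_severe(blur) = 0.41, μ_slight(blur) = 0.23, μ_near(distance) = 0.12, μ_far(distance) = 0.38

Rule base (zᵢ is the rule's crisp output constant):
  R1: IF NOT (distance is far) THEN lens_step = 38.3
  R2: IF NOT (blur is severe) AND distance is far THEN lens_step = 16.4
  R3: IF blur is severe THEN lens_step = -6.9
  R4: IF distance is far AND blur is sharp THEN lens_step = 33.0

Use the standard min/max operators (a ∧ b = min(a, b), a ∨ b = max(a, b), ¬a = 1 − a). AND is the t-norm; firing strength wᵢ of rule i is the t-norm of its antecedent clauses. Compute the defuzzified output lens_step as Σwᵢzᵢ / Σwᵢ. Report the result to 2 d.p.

R1 (z=38.3): ¬far=1−0.38=0.62 → w = 0.62
R2 (z=16.4): ¬severe=1−0.41=0.59, far=0.38; AND[min(a, b)] → w = 0.38
R3 (z=-6.9): severe=0.41 → w = 0.41
R4 (z=33.0): far=0.38, sharp=0.28; AND[min(a, b)] → w = 0.28
Weighted average = (0.62·38.3 + 0.38·16.4 + 0.41·-6.9 + 0.28·33.0) / (0.62 + 0.38 + 0.41 + 0.28)
  = 36.3890 / 1.6900 = 21.53

21.53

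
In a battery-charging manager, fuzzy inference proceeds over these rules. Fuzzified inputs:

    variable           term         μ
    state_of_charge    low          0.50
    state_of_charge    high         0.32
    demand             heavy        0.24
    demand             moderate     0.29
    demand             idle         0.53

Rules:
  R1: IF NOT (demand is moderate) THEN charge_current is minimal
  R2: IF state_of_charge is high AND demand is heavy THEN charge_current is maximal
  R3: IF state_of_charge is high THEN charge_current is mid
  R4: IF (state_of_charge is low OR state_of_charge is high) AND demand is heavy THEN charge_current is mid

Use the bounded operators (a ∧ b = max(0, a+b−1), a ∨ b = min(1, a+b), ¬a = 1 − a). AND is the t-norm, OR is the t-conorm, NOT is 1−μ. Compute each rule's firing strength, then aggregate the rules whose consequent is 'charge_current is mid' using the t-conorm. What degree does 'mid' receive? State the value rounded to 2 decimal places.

0.38

R1: ¬moderate=1−0.29=0.71 → w = 0.71
R2: high=0.32, heavy=0.24; AND[max(0, a+b−1)] → w = 0.00
R3: high=0.32 → w = 0.32
R4: (low=0.50 OR high=0.32) = 0.82; AND[max(0, a+b−1)] with heavy=0.24 → w = 0.06
Rules with consequent 'mid': {R3, R4} → strengths 0.32, 0.06
Aggregate via t-conorm [min(1, a+b)]: 0.38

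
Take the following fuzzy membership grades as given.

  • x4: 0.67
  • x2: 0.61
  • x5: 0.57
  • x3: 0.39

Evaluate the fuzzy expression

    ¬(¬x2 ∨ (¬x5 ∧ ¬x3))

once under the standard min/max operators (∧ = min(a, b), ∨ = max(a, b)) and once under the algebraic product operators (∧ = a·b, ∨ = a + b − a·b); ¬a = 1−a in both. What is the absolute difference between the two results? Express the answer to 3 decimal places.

0.120

Under standard min/max:
  ¬x2 = 1 − 0.61 = 0.39
  ¬x5 = 1 − 0.57 = 0.43
  ¬x3 = 1 − 0.39 = 0.61
  ¬x5 ∧ ¬x3 = min(a, b) on (0.43, 0.61) = 0.43
  ¬x2 ∨ (¬x5 ∧ ¬x3) = max(a, b) on (0.39, 0.43) = 0.43
  ¬(¬x2 ∨ (¬x5 ∧ ¬x3)) = 1 − 0.43 = 0.57
  → value = 0.5700
Under algebraic product:
  ¬x2 = 1 − 0.6100 = 0.3900
  ¬x5 = 1 − 0.5700 = 0.4300
  ¬x3 = 1 − 0.3900 = 0.6100
  ¬x5 ∧ ¬x3 = a·b on (0.4300, 0.6100) = 0.2623
  ¬x2 ∨ (¬x5 ∧ ¬x3) = a + b − a·b on (0.3900, 0.2623) = 0.5500
  ¬(¬x2 ∨ (¬x5 ∧ ¬x3)) = 1 − 0.5500 = 0.4500
  → value = 0.4500
|0.5700 − 0.4500| = 0.120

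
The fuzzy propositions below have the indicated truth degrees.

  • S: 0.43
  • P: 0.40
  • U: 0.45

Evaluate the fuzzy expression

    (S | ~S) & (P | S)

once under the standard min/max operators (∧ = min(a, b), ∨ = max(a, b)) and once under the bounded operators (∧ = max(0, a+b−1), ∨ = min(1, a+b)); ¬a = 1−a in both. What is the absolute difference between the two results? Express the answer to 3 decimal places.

Under standard min/max:
  ~S = 1 − 0.43 = 0.57
  S | ~S = max(a, b) on (0.43, 0.57) = 0.57
  P | S = max(a, b) on (0.40, 0.43) = 0.43
  (S | ~S) & (P | S) = min(a, b) on (0.57, 0.43) = 0.43
  → value = 0.4300
Under bounded:
  ~S = 1 − 0.43 = 0.57
  S | ~S = min(1, a+b) on (0.43, 0.57) = 1.00
  P | S = min(1, a+b) on (0.40, 0.43) = 0.83
  (S | ~S) & (P | S) = max(0, a+b−1) on (1.00, 0.83) = 0.83
  → value = 0.8300
|0.4300 − 0.8300| = 0.400

0.400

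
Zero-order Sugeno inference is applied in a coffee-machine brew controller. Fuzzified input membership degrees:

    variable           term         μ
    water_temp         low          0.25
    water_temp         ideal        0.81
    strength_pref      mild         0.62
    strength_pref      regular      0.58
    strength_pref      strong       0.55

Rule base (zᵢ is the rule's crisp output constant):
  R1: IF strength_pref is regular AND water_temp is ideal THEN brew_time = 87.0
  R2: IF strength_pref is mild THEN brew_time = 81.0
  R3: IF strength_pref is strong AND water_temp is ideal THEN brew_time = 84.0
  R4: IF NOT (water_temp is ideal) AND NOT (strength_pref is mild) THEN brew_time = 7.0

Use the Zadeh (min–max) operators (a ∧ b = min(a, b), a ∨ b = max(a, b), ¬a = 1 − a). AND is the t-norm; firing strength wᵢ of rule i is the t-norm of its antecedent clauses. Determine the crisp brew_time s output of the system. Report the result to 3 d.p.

R1 (z=87.0): regular=0.58, ideal=0.81; AND[min(a, b)] → w = 0.58
R2 (z=81.0): mild=0.62 → w = 0.62
R3 (z=84.0): strong=0.55, ideal=0.81; AND[min(a, b)] → w = 0.55
R4 (z=7.0): ¬ideal=1−0.81=0.19, ¬mild=1−0.62=0.38; AND[min(a, b)] → w = 0.19
Weighted average = (0.58·87.0 + 0.62·81.0 + 0.55·84.0 + 0.19·7.0) / (0.58 + 0.62 + 0.55 + 0.19)
  = 148.2100 / 1.9400 = 76.397

76.397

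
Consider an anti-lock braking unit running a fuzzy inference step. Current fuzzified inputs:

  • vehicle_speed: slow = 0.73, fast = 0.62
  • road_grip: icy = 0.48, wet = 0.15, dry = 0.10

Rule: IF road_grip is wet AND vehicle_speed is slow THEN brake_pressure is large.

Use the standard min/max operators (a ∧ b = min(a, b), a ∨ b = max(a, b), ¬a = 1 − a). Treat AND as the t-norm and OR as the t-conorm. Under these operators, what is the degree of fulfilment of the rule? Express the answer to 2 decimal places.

firing strength: wet=0.15, slow=0.73; AND[min(a, b)] → w = 0.15

0.15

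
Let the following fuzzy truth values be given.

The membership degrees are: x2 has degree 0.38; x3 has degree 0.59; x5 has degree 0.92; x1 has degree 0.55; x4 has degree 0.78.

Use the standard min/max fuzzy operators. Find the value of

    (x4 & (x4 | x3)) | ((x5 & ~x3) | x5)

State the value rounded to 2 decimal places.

0.92

x4 | x3 = max(a, b) on (0.78, 0.59) = 0.78
x4 & (x4 | x3) = min(a, b) on (0.78, 0.78) = 0.78
~x3 = 1 − 0.59 = 0.41
x5 & ~x3 = min(a, b) on (0.92, 0.41) = 0.41
(x5 & ~x3) | x5 = max(a, b) on (0.41, 0.92) = 0.92
(x4 & (x4 | x3)) | ((x5 & ~x3) | x5) = max(a, b) on (0.78, 0.92) = 0.92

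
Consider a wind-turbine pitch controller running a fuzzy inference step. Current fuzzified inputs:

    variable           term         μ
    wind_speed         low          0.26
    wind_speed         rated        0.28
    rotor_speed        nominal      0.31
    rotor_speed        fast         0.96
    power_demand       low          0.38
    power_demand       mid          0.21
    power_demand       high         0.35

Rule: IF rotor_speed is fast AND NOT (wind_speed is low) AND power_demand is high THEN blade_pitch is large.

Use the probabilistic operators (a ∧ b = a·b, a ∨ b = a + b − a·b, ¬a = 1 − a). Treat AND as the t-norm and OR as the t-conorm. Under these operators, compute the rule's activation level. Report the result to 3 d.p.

firing strength: fast=0.96, ¬low=1−0.26=0.74, high=0.35; AND[a·b] → w = 0.2486

0.249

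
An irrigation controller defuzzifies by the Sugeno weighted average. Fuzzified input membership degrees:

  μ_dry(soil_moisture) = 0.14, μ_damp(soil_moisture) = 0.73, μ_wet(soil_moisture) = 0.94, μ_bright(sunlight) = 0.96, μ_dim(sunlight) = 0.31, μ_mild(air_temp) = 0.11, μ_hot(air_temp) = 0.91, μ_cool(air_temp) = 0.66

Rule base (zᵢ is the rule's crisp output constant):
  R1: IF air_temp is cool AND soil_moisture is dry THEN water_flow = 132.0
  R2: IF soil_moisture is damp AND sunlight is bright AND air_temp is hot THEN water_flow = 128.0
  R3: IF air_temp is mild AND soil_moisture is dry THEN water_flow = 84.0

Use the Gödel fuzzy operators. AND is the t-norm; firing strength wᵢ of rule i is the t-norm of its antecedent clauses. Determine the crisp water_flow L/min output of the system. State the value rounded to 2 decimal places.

123.63

R1 (z=132.0): cool=0.66, dry=0.14; AND[min(a, b)] → w = 0.14
R2 (z=128.0): damp=0.73, bright=0.96, hot=0.91; AND[min(a, b)] → w = 0.73
R3 (z=84.0): mild=0.11, dry=0.14; AND[min(a, b)] → w = 0.11
Weighted average = (0.14·132.0 + 0.73·128.0 + 0.11·84.0) / (0.14 + 0.73 + 0.11)
  = 121.1600 / 0.9800 = 123.63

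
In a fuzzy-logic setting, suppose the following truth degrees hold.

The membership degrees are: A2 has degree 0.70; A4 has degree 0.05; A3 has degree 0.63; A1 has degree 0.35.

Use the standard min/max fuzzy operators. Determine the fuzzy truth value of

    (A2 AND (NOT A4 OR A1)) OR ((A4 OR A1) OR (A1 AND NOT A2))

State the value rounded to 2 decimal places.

NOT A4 = 1 − 0.05 = 0.95
NOT A4 OR A1 = max(a, b) on (0.95, 0.35) = 0.95
A2 AND (NOT A4 OR A1) = min(a, b) on (0.70, 0.95) = 0.70
A4 OR A1 = max(a, b) on (0.05, 0.35) = 0.35
NOT A2 = 1 − 0.70 = 0.30
A1 AND NOT A2 = min(a, b) on (0.35, 0.30) = 0.30
(A4 OR A1) OR (A1 AND NOT A2) = max(a, b) on (0.35, 0.30) = 0.35
(A2 AND (NOT A4 OR A1)) OR ((A4 OR A1) OR (A1 AND NOT A2)) = max(a, b) on (0.70, 0.35) = 0.70

0.70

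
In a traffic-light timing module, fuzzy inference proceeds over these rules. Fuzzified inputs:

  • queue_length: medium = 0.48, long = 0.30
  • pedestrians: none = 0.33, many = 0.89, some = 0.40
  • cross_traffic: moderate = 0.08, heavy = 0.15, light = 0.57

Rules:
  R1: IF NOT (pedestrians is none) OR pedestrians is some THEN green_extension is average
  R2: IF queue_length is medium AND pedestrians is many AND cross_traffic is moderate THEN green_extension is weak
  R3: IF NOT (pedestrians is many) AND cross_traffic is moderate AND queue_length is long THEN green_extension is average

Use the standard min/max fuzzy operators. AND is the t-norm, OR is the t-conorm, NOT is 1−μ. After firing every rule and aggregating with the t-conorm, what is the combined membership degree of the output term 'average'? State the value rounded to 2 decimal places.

R1: ¬none=1−0.33=0.67, some=0.40; OR[max(a, b)] → w = 0.67
R2: medium=0.48, many=0.89, moderate=0.08; AND[min(a, b)] → w = 0.08
R3: ¬many=1−0.89=0.11, moderate=0.08, long=0.30; AND[min(a, b)] → w = 0.08
Rules with consequent 'average': {R1, R3} → strengths 0.67, 0.08
Aggregate via t-conorm [max(a, b)]: 0.67

0.67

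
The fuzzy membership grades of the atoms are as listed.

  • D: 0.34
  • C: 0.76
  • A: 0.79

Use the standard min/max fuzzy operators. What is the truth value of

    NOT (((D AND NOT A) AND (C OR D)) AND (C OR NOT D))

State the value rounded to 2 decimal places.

NOT A = 1 − 0.79 = 0.21
D AND NOT A = min(a, b) on (0.34, 0.21) = 0.21
C OR D = max(a, b) on (0.76, 0.34) = 0.76
(D AND NOT A) AND (C OR D) = min(a, b) on (0.21, 0.76) = 0.21
NOT D = 1 − 0.34 = 0.66
C OR NOT D = max(a, b) on (0.76, 0.66) = 0.76
((D AND NOT A) AND (C OR D)) AND (C OR NOT D) = min(a, b) on (0.21, 0.76) = 0.21
NOT (((D AND NOT A) AND (C OR D)) AND (C OR NOT D)) = 1 − 0.21 = 0.79

0.79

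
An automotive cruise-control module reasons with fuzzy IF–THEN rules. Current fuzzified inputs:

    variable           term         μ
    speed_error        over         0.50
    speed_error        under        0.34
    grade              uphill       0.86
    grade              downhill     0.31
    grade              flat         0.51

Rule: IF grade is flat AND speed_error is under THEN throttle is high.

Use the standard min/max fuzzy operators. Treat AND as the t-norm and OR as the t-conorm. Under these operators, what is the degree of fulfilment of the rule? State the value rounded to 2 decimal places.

firing strength: flat=0.51, under=0.34; AND[min(a, b)] → w = 0.34

0.34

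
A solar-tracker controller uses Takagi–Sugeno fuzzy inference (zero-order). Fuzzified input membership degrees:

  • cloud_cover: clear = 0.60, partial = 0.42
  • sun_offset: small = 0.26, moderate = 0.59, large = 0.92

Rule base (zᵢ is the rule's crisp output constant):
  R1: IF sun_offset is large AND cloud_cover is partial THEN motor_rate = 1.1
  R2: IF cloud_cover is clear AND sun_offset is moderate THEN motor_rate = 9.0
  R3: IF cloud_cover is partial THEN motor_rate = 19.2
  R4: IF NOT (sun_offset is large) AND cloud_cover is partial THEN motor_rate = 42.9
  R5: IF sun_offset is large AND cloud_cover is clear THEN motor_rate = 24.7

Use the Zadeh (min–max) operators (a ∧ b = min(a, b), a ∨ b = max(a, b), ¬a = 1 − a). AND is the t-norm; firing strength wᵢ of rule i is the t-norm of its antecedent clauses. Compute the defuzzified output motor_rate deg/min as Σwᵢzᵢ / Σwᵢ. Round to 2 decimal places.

15.21

R1 (z=1.1): large=0.92, partial=0.42; AND[min(a, b)] → w = 0.42
R2 (z=9.0): clear=0.60, moderate=0.59; AND[min(a, b)] → w = 0.59
R3 (z=19.2): partial=0.42 → w = 0.42
R4 (z=42.9): ¬large=1−0.92=0.08, partial=0.42; AND[min(a, b)] → w = 0.08
R5 (z=24.7): large=0.92, clear=0.60; AND[min(a, b)] → w = 0.60
Weighted average = (0.42·1.1 + 0.59·9.0 + 0.42·19.2 + 0.08·42.9 + 0.60·24.7) / (0.42 + 0.59 + 0.42 + 0.08 + 0.60)
  = 32.0880 / 2.1100 = 15.21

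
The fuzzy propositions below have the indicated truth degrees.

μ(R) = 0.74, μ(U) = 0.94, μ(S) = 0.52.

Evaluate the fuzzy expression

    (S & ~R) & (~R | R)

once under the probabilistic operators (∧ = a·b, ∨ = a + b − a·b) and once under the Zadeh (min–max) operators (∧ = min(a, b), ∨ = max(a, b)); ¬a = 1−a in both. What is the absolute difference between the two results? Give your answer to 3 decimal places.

0.151

Under probabilistic:
  ~R = 1 − 0.7400 = 0.2600
  S & ~R = a·b on (0.5200, 0.2600) = 0.1352
  ~R = 1 − 0.7400 = 0.2600
  ~R | R = a + b − a·b on (0.2600, 0.7400) = 0.8076
  (S & ~R) & (~R | R) = a·b on (0.1352, 0.8076) = 0.1092
  → value = 0.1092
Under Zadeh (min–max):
  ~R = 1 − 0.74 = 0.26
  S & ~R = min(a, b) on (0.52, 0.26) = 0.26
  ~R = 1 − 0.74 = 0.26
  ~R | R = max(a, b) on (0.26, 0.74) = 0.74
  (S & ~R) & (~R | R) = min(a, b) on (0.26, 0.74) = 0.26
  → value = 0.2600
|0.1092 − 0.2600| = 0.151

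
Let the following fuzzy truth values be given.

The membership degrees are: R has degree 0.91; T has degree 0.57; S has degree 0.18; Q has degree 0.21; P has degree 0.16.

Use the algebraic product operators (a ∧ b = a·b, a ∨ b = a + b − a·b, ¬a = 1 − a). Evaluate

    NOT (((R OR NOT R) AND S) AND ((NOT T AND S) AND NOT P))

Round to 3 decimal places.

0.989

NOT R = 1 − 0.9100 = 0.0900
R OR NOT R = a + b − a·b on (0.9100, 0.0900) = 0.9181
(R OR NOT R) AND S = a·b on (0.9181, 0.1800) = 0.1653
NOT T = 1 − 0.5700 = 0.4300
NOT T AND S = a·b on (0.4300, 0.1800) = 0.0774
NOT P = 1 − 0.1600 = 0.8400
(NOT T AND S) AND NOT P = a·b on (0.0774, 0.8400) = 0.0650
((R OR NOT R) AND S) AND ((NOT T AND S) AND NOT P) = a·b on (0.1653, 0.0650) = 0.0107
NOT (((R OR NOT R) AND S) AND ((NOT T AND S) AND NOT P)) = 1 − 0.0107 = 0.9893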